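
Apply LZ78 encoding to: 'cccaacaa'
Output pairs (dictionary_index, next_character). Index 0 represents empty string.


LZ78 encoding steps:
Dictionary: {0: ''}
Step 1: w='' (idx 0), next='c' -> output (0, 'c'), add 'c' as idx 1
Step 2: w='c' (idx 1), next='c' -> output (1, 'c'), add 'cc' as idx 2
Step 3: w='' (idx 0), next='a' -> output (0, 'a'), add 'a' as idx 3
Step 4: w='a' (idx 3), next='c' -> output (3, 'c'), add 'ac' as idx 4
Step 5: w='a' (idx 3), next='a' -> output (3, 'a'), add 'aa' as idx 5


Encoded: [(0, 'c'), (1, 'c'), (0, 'a'), (3, 'c'), (3, 'a')]


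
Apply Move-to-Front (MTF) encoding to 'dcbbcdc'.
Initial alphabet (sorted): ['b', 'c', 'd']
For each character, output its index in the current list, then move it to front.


MTF encoding:
'd': index 2 in ['b', 'c', 'd'] -> ['d', 'b', 'c']
'c': index 2 in ['d', 'b', 'c'] -> ['c', 'd', 'b']
'b': index 2 in ['c', 'd', 'b'] -> ['b', 'c', 'd']
'b': index 0 in ['b', 'c', 'd'] -> ['b', 'c', 'd']
'c': index 1 in ['b', 'c', 'd'] -> ['c', 'b', 'd']
'd': index 2 in ['c', 'b', 'd'] -> ['d', 'c', 'b']
'c': index 1 in ['d', 'c', 'b'] -> ['c', 'd', 'b']


Output: [2, 2, 2, 0, 1, 2, 1]


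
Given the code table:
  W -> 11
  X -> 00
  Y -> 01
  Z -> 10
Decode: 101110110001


Decoding:
10 -> Z
11 -> W
10 -> Z
11 -> W
00 -> X
01 -> Y


Result: ZWZWXY


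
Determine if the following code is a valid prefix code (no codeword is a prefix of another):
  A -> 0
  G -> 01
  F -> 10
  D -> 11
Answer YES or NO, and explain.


Checking each pair (does one codeword prefix another?):
  A='0' vs G='01': prefix -- VIOLATION

NO -- this is NOT a valid prefix code. A (0) is a prefix of G (01).


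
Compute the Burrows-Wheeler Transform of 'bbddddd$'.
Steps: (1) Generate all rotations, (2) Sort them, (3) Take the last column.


Rotations (sorted):
  0: $bbddddd -> last char: d
  1: bbddddd$ -> last char: $
  2: bddddd$b -> last char: b
  3: d$bbdddd -> last char: d
  4: dd$bbddd -> last char: d
  5: ddd$bbdd -> last char: d
  6: dddd$bbd -> last char: d
  7: ddddd$bb -> last char: b


BWT = d$bddddb


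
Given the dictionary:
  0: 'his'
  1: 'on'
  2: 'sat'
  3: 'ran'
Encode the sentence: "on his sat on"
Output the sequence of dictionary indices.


Look up each word in the dictionary:
  'on' -> 1
  'his' -> 0
  'sat' -> 2
  'on' -> 1

Encoded: [1, 0, 2, 1]


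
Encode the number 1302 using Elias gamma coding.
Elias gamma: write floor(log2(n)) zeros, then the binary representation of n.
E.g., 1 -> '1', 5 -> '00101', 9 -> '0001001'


num_bits = floor(log2(1302)) + 1 = 11
leading_zeros = num_bits - 1 = 10
binary(1302) = 10100010110

Elias gamma(1302) = '0000000000' + '10100010110' = 000000000010100010110 (21 bits)


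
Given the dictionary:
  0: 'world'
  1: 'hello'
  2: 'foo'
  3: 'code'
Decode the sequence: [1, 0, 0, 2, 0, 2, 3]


Look up each index in the dictionary:
  1 -> 'hello'
  0 -> 'world'
  0 -> 'world'
  2 -> 'foo'
  0 -> 'world'
  2 -> 'foo'
  3 -> 'code'

Decoded: "hello world world foo world foo code"


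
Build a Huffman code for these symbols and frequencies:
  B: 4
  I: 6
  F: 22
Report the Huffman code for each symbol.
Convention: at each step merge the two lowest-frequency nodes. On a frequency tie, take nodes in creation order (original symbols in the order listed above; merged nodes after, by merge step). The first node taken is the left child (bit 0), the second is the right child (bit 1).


Huffman tree construction:
Step 1: Merge B(4) + I(6) = 10
Step 2: Merge (B+I)(10) + F(22) = 32
Read each symbol's code off the tree from the root (left child = 0, right child = 1).

Codes:
  B: 00 (length 2)
  I: 01 (length 2)
  F: 1 (length 1)
Average code length: 42/32 = 1.3125 bits/symbol


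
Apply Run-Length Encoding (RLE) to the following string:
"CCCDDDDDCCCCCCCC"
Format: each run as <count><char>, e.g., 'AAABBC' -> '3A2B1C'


Scanning runs left to right:
  i=0: run of 'C' x 3 -> '3C'
  i=3: run of 'D' x 5 -> '5D'
  i=8: run of 'C' x 8 -> '8C'

RLE = 3C5D8C


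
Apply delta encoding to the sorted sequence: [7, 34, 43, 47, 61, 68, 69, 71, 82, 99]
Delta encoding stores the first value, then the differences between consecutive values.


First value: 7
Deltas:
  34 - 7 = 27
  43 - 34 = 9
  47 - 43 = 4
  61 - 47 = 14
  68 - 61 = 7
  69 - 68 = 1
  71 - 69 = 2
  82 - 71 = 11
  99 - 82 = 17


Delta encoded: [7, 27, 9, 4, 14, 7, 1, 2, 11, 17]


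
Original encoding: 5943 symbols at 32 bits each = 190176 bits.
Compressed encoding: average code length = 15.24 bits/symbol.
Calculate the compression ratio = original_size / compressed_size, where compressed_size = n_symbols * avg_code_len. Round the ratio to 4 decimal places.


original_size = n_symbols * orig_bits = 5943 * 32 = 190176 bits
compressed_size = n_symbols * avg_code_len = 5943 * 15.24 = 90571.32 bits
ratio = original_size / compressed_size = 190176 / 90571.32 = 2.0997

Compression ratio = 2.0997


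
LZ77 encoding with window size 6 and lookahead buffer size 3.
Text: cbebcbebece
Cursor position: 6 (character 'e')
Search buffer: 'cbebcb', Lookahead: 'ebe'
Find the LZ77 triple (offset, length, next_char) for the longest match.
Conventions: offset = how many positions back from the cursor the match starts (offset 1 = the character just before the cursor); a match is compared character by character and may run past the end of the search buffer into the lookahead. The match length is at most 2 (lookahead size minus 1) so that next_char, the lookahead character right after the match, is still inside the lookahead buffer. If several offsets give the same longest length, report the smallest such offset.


Try each offset into the search buffer:
  offset=1 (pos 5, char 'b'): match length 0
  offset=2 (pos 4, char 'c'): match length 0
  offset=3 (pos 3, char 'b'): match length 0
  offset=4 (pos 2, char 'e'): match length 2
  offset=5 (pos 1, char 'b'): match length 0
  offset=6 (pos 0, char 'c'): match length 0
Longest match has length 2 at offset 4.
next_char = character at position 6 + 2 = 8 -> 'e'

Best match: offset=4, length=2 (matching 'eb' starting at position 2)
LZ77 triple: (4, 2, 'e')


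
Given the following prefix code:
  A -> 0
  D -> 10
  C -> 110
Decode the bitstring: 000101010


Decoding step by step:
Bits 0 -> A
Bits 0 -> A
Bits 0 -> A
Bits 10 -> D
Bits 10 -> D
Bits 10 -> D


Decoded message: AAADDD


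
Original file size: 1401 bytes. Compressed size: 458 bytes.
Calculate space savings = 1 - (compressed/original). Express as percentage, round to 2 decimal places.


ratio = compressed/original = 458/1401 = 0.326909
savings = 1 - ratio = 1 - 0.326909 = 0.673091
as a percentage: 0.673091 * 100 = 67.31%

Space savings = 1 - 458/1401 = 67.31%


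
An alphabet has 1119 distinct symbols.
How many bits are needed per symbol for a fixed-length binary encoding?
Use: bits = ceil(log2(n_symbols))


log2(1119) = 10.128
Bracket: 2^10 = 1024 < 1119 <= 2^11 = 2048
So ceil(log2(1119)) = 11

bits = ceil(log2(1119)) = ceil(10.128) = 11 bits


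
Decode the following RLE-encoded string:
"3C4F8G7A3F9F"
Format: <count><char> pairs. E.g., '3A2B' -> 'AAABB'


Expanding each <count><char> pair:
  3C -> 'CCC'
  4F -> 'FFFF'
  8G -> 'GGGGGGGG'
  7A -> 'AAAAAAA'
  3F -> 'FFF'
  9F -> 'FFFFFFFFF'

Decoded = CCCFFFFGGGGGGGGAAAAAAAFFFFFFFFFFFF


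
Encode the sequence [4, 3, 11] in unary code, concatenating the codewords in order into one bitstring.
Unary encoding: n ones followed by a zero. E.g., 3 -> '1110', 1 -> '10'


Encode each number as n ones followed by a terminating 0:
  4 -> 11110 (5 bits)
  3 -> 1110 (4 bits)
  11 -> 111111111110 (12 bits)
Total length = 5 + 4 + 12 = 21 bits.

Unary([4, 3, 11]) = 111101110111111111110 (21 bits)


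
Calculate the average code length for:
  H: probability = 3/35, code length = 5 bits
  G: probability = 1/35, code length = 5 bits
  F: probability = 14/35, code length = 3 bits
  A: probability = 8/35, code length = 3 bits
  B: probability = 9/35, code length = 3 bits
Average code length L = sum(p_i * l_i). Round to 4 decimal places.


Weighted contributions p_i * l_i:
  H: (3/35) * 5 = 15/35
  G: (1/35) * 5 = 5/35
  F: (14/35) * 3 = 42/35
  A: (8/35) * 3 = 24/35
  B: (9/35) * 3 = 27/35
Sum = (15 + 5 + 42 + 24 + 27)/35 = 113/35

L = 113/35 = 3.2286 bits/symbol


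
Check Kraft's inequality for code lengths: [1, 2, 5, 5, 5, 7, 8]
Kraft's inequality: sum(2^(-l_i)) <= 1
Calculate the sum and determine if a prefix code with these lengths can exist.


Sum = 2^(-1) + 2^(-2) + 2^(-5) + 2^(-5) + 2^(-5) + 2^(-7) + 2^(-8)
    = 0.5 + 0.25 + 0.03125 + 0.03125 + 0.03125 + 0.0078125 + 0.00390625
    = 219/256 = 0.85546875
Since 0.85546875 <= 1, Kraft's inequality IS satisfied.
A prefix code with these lengths CAN exist.

Kraft sum = 0.85546875. Satisfied.


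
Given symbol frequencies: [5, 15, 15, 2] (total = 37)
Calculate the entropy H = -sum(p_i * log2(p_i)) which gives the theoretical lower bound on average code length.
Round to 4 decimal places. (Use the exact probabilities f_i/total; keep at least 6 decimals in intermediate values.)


Per-symbol terms -p_i * log2(p_i) with p_i = f_i/37:
  p = 5/37 = 0.135135: log2(p) = -2.887525, -p*log2(p) = 0.390206
  p = 15/37 = 0.405405: log2(p) = -1.302563, -p*log2(p) = 0.528066
  p = 15/37 = 0.405405: log2(p) = -1.302563, -p*log2(p) = 0.528066
  p = 2/37 = 0.054054: log2(p) = -4.209453, -p*log2(p) = 0.227538
H = 0.390206 + 0.528066 + 0.528066 + 0.227538 = 1.673876

H = 1.6739 bits/symbol


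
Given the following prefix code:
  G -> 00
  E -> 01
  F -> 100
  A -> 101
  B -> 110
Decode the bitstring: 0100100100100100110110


Decoding step by step:
Bits 01 -> E
Bits 00 -> G
Bits 100 -> F
Bits 100 -> F
Bits 100 -> F
Bits 100 -> F
Bits 110 -> B
Bits 110 -> B


Decoded message: EGFFFFBB


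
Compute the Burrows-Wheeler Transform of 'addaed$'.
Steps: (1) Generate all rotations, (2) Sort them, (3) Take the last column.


Rotations (sorted):
  0: $addaed -> last char: d
  1: addaed$ -> last char: $
  2: aed$add -> last char: d
  3: d$addae -> last char: e
  4: daed$ad -> last char: d
  5: ddaed$a -> last char: a
  6: ed$adda -> last char: a


BWT = d$dedaa


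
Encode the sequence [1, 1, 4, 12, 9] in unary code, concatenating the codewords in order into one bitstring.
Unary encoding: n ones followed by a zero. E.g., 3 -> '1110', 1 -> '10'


Encode each number as n ones followed by a terminating 0:
  1 -> 10 (2 bits)
  1 -> 10 (2 bits)
  4 -> 11110 (5 bits)
  12 -> 1111111111110 (13 bits)
  9 -> 1111111110 (10 bits)
Total length = 2 + 2 + 5 + 13 + 10 = 32 bits.

Unary([1, 1, 4, 12, 9]) = 10101111011111111111101111111110 (32 bits)


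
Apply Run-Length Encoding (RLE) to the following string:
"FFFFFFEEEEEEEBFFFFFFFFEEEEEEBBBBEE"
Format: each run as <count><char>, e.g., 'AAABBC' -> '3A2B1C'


Scanning runs left to right:
  i=0: run of 'F' x 6 -> '6F'
  i=6: run of 'E' x 7 -> '7E'
  i=13: run of 'B' x 1 -> '1B'
  i=14: run of 'F' x 8 -> '8F'
  i=22: run of 'E' x 6 -> '6E'
  i=28: run of 'B' x 4 -> '4B'
  i=32: run of 'E' x 2 -> '2E'

RLE = 6F7E1B8F6E4B2E


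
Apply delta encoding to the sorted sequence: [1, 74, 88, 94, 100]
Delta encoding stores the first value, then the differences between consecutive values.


First value: 1
Deltas:
  74 - 1 = 73
  88 - 74 = 14
  94 - 88 = 6
  100 - 94 = 6


Delta encoded: [1, 73, 14, 6, 6]


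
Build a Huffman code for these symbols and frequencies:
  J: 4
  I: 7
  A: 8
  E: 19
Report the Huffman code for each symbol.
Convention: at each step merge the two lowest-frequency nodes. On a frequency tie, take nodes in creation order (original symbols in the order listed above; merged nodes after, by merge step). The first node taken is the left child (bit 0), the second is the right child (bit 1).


Huffman tree construction:
Step 1: Merge J(4) + I(7) = 11
Step 2: Merge A(8) + (J+I)(11) = 19
Step 3: Merge E(19) + (A+(J+I))(19) = 38
Read each symbol's code off the tree from the root (left child = 0, right child = 1).

Codes:
  J: 110 (length 3)
  I: 111 (length 3)
  A: 10 (length 2)
  E: 0 (length 1)
Average code length: 68/38 = 1.7895 bits/symbol


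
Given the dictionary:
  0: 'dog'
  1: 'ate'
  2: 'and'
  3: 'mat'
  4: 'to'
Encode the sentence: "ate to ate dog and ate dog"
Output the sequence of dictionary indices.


Look up each word in the dictionary:
  'ate' -> 1
  'to' -> 4
  'ate' -> 1
  'dog' -> 0
  'and' -> 2
  'ate' -> 1
  'dog' -> 0

Encoded: [1, 4, 1, 0, 2, 1, 0]


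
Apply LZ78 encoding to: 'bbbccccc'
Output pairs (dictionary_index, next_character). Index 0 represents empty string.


LZ78 encoding steps:
Dictionary: {0: ''}
Step 1: w='' (idx 0), next='b' -> output (0, 'b'), add 'b' as idx 1
Step 2: w='b' (idx 1), next='b' -> output (1, 'b'), add 'bb' as idx 2
Step 3: w='' (idx 0), next='c' -> output (0, 'c'), add 'c' as idx 3
Step 4: w='c' (idx 3), next='c' -> output (3, 'c'), add 'cc' as idx 4
Step 5: w='cc' (idx 4), end of input -> output (4, '')


Encoded: [(0, 'b'), (1, 'b'), (0, 'c'), (3, 'c'), (4, '')]


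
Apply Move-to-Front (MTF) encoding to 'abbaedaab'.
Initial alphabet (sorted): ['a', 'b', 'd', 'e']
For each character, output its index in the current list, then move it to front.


MTF encoding:
'a': index 0 in ['a', 'b', 'd', 'e'] -> ['a', 'b', 'd', 'e']
'b': index 1 in ['a', 'b', 'd', 'e'] -> ['b', 'a', 'd', 'e']
'b': index 0 in ['b', 'a', 'd', 'e'] -> ['b', 'a', 'd', 'e']
'a': index 1 in ['b', 'a', 'd', 'e'] -> ['a', 'b', 'd', 'e']
'e': index 3 in ['a', 'b', 'd', 'e'] -> ['e', 'a', 'b', 'd']
'd': index 3 in ['e', 'a', 'b', 'd'] -> ['d', 'e', 'a', 'b']
'a': index 2 in ['d', 'e', 'a', 'b'] -> ['a', 'd', 'e', 'b']
'a': index 0 in ['a', 'd', 'e', 'b'] -> ['a', 'd', 'e', 'b']
'b': index 3 in ['a', 'd', 'e', 'b'] -> ['b', 'a', 'd', 'e']


Output: [0, 1, 0, 1, 3, 3, 2, 0, 3]


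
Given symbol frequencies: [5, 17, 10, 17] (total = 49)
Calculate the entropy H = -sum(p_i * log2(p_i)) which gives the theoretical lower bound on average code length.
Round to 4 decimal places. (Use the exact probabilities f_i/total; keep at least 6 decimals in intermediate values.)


Per-symbol terms -p_i * log2(p_i) with p_i = f_i/49:
  p = 5/49 = 0.102041: log2(p) = -3.292782, -p*log2(p) = 0.335998
  p = 17/49 = 0.346939: log2(p) = -1.527247, -p*log2(p) = 0.529861
  p = 10/49 = 0.204082: log2(p) = -2.292782, -p*log2(p) = 0.467915
  p = 17/49 = 0.346939: log2(p) = -1.527247, -p*log2(p) = 0.529861
H = 0.335998 + 0.529861 + 0.467915 + 0.529861 = 1.863635

H = 1.8636 bits/symbol


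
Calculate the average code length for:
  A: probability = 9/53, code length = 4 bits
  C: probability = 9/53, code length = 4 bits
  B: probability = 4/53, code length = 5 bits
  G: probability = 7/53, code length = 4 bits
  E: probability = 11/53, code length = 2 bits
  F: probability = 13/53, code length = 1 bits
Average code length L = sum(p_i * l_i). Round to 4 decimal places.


Weighted contributions p_i * l_i:
  A: (9/53) * 4 = 36/53
  C: (9/53) * 4 = 36/53
  B: (4/53) * 5 = 20/53
  G: (7/53) * 4 = 28/53
  E: (11/53) * 2 = 22/53
  F: (13/53) * 1 = 13/53
Sum = (36 + 36 + 20 + 28 + 22 + 13)/53 = 155/53

L = 155/53 = 2.9245 bits/symbol


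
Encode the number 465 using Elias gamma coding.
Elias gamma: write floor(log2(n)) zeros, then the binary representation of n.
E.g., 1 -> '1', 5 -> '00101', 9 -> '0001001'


num_bits = floor(log2(465)) + 1 = 9
leading_zeros = num_bits - 1 = 8
binary(465) = 111010001

Elias gamma(465) = '00000000' + '111010001' = 00000000111010001 (17 bits)


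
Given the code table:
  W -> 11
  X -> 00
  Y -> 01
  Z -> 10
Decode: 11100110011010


Decoding:
11 -> W
10 -> Z
01 -> Y
10 -> Z
01 -> Y
10 -> Z
10 -> Z


Result: WZYZYZZ


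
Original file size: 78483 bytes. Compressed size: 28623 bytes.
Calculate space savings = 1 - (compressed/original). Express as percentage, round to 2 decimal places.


ratio = compressed/original = 28623/78483 = 0.364703
savings = 1 - ratio = 1 - 0.364703 = 0.635297
as a percentage: 0.635297 * 100 = 63.53%

Space savings = 1 - 28623/78483 = 63.53%


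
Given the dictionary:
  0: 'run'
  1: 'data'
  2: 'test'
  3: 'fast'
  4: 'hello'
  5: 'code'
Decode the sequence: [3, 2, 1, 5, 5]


Look up each index in the dictionary:
  3 -> 'fast'
  2 -> 'test'
  1 -> 'data'
  5 -> 'code'
  5 -> 'code'

Decoded: "fast test data code code"


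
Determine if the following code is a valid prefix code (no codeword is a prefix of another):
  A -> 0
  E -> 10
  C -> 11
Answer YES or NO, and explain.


Checking each pair (does one codeword prefix another?):
  A='0' vs E='10': no prefix
  A='0' vs C='11': no prefix
  E='10' vs A='0': no prefix
  E='10' vs C='11': no prefix
  C='11' vs A='0': no prefix
  C='11' vs E='10': no prefix
No violation found over all pairs.

YES -- this is a valid prefix code. No codeword is a prefix of any other codeword.


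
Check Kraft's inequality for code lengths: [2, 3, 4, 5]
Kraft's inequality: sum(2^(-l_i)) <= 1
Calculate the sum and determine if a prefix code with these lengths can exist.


Sum = 2^(-2) + 2^(-3) + 2^(-4) + 2^(-5)
    = 0.25 + 0.125 + 0.0625 + 0.03125
    = 15/32 = 0.46875
Since 0.46875 <= 1, Kraft's inequality IS satisfied.
A prefix code with these lengths CAN exist.

Kraft sum = 0.46875. Satisfied.


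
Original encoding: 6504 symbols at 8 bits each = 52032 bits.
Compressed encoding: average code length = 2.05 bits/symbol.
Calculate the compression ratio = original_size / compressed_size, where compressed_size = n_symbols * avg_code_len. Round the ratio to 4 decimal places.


original_size = n_symbols * orig_bits = 6504 * 8 = 52032 bits
compressed_size = n_symbols * avg_code_len = 6504 * 2.05 = 13333.2 bits
ratio = original_size / compressed_size = 52032 / 13333.2 = 3.9024

Compression ratio = 3.9024


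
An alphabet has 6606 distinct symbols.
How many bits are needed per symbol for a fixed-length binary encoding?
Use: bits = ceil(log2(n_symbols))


log2(6606) = 12.6896
Bracket: 2^12 = 4096 < 6606 <= 2^13 = 8192
So ceil(log2(6606)) = 13

bits = ceil(log2(6606)) = ceil(12.6896) = 13 bits


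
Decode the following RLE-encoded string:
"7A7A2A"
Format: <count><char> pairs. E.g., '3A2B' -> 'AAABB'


Expanding each <count><char> pair:
  7A -> 'AAAAAAA'
  7A -> 'AAAAAAA'
  2A -> 'AA'

Decoded = AAAAAAAAAAAAAAAA


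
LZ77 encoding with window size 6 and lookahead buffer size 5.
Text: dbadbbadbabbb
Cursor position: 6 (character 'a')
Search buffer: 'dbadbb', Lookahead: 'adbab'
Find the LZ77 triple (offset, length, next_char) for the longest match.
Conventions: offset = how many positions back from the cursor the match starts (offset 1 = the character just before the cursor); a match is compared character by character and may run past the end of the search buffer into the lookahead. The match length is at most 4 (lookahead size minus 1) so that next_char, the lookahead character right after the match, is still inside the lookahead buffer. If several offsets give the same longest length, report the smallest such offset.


Try each offset into the search buffer:
  offset=1 (pos 5, char 'b'): match length 0
  offset=2 (pos 4, char 'b'): match length 0
  offset=3 (pos 3, char 'd'): match length 0
  offset=4 (pos 2, char 'a'): match length 3
  offset=5 (pos 1, char 'b'): match length 0
  offset=6 (pos 0, char 'd'): match length 0
Longest match has length 3 at offset 4.
next_char = character at position 6 + 3 = 9 -> 'a'

Best match: offset=4, length=3 (matching 'adb' starting at position 2)
LZ77 triple: (4, 3, 'a')


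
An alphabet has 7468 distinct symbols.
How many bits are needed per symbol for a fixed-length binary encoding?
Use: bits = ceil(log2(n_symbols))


log2(7468) = 12.8665
Bracket: 2^12 = 4096 < 7468 <= 2^13 = 8192
So ceil(log2(7468)) = 13

bits = ceil(log2(7468)) = ceil(12.8665) = 13 bits


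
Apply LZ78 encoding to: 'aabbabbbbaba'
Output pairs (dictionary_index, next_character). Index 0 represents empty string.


LZ78 encoding steps:
Dictionary: {0: ''}
Step 1: w='' (idx 0), next='a' -> output (0, 'a'), add 'a' as idx 1
Step 2: w='a' (idx 1), next='b' -> output (1, 'b'), add 'ab' as idx 2
Step 3: w='' (idx 0), next='b' -> output (0, 'b'), add 'b' as idx 3
Step 4: w='ab' (idx 2), next='b' -> output (2, 'b'), add 'abb' as idx 4
Step 5: w='b' (idx 3), next='b' -> output (3, 'b'), add 'bb' as idx 5
Step 6: w='ab' (idx 2), next='a' -> output (2, 'a'), add 'aba' as idx 6


Encoded: [(0, 'a'), (1, 'b'), (0, 'b'), (2, 'b'), (3, 'b'), (2, 'a')]


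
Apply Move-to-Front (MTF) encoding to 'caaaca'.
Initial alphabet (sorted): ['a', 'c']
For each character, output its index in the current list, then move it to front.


MTF encoding:
'c': index 1 in ['a', 'c'] -> ['c', 'a']
'a': index 1 in ['c', 'a'] -> ['a', 'c']
'a': index 0 in ['a', 'c'] -> ['a', 'c']
'a': index 0 in ['a', 'c'] -> ['a', 'c']
'c': index 1 in ['a', 'c'] -> ['c', 'a']
'a': index 1 in ['c', 'a'] -> ['a', 'c']


Output: [1, 1, 0, 0, 1, 1]


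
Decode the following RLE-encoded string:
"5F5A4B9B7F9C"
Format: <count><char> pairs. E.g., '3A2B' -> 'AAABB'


Expanding each <count><char> pair:
  5F -> 'FFFFF'
  5A -> 'AAAAA'
  4B -> 'BBBB'
  9B -> 'BBBBBBBBB'
  7F -> 'FFFFFFF'
  9C -> 'CCCCCCCCC'

Decoded = FFFFFAAAAABBBBBBBBBBBBBFFFFFFFCCCCCCCCC


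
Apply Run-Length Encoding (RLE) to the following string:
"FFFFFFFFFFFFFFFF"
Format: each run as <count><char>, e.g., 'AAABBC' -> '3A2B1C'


Scanning runs left to right:
  i=0: run of 'F' x 16 -> '16F'

RLE = 16F


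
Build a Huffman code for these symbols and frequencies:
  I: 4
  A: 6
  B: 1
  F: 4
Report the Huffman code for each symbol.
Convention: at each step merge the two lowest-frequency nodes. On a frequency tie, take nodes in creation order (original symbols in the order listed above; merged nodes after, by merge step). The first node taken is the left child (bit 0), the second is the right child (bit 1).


Huffman tree construction:
Step 1: Merge B(1) + I(4) = 5
Step 2: Merge F(4) + (B+I)(5) = 9
Step 3: Merge A(6) + (F+(B+I))(9) = 15
Read each symbol's code off the tree from the root (left child = 0, right child = 1).

Codes:
  I: 111 (length 3)
  A: 0 (length 1)
  B: 110 (length 3)
  F: 10 (length 2)
Average code length: 29/15 = 1.9333 bits/symbol


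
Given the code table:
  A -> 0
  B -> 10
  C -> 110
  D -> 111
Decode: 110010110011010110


Decoding:
110 -> C
0 -> A
10 -> B
110 -> C
0 -> A
110 -> C
10 -> B
110 -> C


Result: CABCACBC


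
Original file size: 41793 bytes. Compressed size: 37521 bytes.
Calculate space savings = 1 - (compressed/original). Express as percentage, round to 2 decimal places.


ratio = compressed/original = 37521/41793 = 0.897782
savings = 1 - ratio = 1 - 0.897782 = 0.102218
as a percentage: 0.102218 * 100 = 10.22%

Space savings = 1 - 37521/41793 = 10.22%


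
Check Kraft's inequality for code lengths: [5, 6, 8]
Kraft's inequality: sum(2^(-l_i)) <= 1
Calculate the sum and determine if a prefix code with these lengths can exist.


Sum = 2^(-5) + 2^(-6) + 2^(-8)
    = 0.03125 + 0.015625 + 0.00390625
    = 13/256 = 0.05078125
Since 0.05078125 <= 1, Kraft's inequality IS satisfied.
A prefix code with these lengths CAN exist.

Kraft sum = 0.05078125. Satisfied.


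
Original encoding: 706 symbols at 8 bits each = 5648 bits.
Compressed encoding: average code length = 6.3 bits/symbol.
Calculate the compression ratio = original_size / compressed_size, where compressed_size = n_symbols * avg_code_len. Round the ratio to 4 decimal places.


original_size = n_symbols * orig_bits = 706 * 8 = 5648 bits
compressed_size = n_symbols * avg_code_len = 706 * 6.3 = 4447.8 bits
ratio = original_size / compressed_size = 5648 / 4447.8 = 1.2698

Compression ratio = 1.2698


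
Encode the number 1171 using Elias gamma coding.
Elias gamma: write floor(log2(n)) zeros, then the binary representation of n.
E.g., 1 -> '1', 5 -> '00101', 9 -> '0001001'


num_bits = floor(log2(1171)) + 1 = 11
leading_zeros = num_bits - 1 = 10
binary(1171) = 10010010011

Elias gamma(1171) = '0000000000' + '10010010011' = 000000000010010010011 (21 bits)


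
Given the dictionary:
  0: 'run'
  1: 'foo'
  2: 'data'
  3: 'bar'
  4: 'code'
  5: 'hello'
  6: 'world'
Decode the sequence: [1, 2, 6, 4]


Look up each index in the dictionary:
  1 -> 'foo'
  2 -> 'data'
  6 -> 'world'
  4 -> 'code'

Decoded: "foo data world code"


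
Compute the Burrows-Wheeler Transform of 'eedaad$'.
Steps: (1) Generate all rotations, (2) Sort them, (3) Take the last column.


Rotations (sorted):
  0: $eedaad -> last char: d
  1: aad$eed -> last char: d
  2: ad$eeda -> last char: a
  3: d$eedaa -> last char: a
  4: daad$ee -> last char: e
  5: edaad$e -> last char: e
  6: eedaad$ -> last char: $


BWT = ddaaee$


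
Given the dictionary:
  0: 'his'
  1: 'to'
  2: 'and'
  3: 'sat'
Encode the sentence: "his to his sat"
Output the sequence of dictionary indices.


Look up each word in the dictionary:
  'his' -> 0
  'to' -> 1
  'his' -> 0
  'sat' -> 3

Encoded: [0, 1, 0, 3]


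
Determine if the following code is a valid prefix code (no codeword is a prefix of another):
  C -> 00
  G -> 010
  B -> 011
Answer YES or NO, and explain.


Checking each pair (does one codeword prefix another?):
  C='00' vs G='010': no prefix
  C='00' vs B='011': no prefix
  G='010' vs C='00': no prefix
  G='010' vs B='011': no prefix
  B='011' vs C='00': no prefix
  B='011' vs G='010': no prefix
No violation found over all pairs.

YES -- this is a valid prefix code. No codeword is a prefix of any other codeword.


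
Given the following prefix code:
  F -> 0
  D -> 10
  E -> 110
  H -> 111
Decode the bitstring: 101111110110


Decoding step by step:
Bits 10 -> D
Bits 111 -> H
Bits 111 -> H
Bits 0 -> F
Bits 110 -> E


Decoded message: DHHFE


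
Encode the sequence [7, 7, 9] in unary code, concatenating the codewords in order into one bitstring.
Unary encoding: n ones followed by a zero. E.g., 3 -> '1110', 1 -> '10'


Encode each number as n ones followed by a terminating 0:
  7 -> 11111110 (8 bits)
  7 -> 11111110 (8 bits)
  9 -> 1111111110 (10 bits)
Total length = 8 + 8 + 10 = 26 bits.

Unary([7, 7, 9]) = 11111110111111101111111110 (26 bits)


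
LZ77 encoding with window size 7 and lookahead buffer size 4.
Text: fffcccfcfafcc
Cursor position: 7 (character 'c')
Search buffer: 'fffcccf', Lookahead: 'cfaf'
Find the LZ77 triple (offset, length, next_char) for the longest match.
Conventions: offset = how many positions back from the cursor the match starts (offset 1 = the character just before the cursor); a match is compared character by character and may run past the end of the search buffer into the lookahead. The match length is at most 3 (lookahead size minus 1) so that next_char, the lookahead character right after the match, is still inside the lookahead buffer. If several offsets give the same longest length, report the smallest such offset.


Try each offset into the search buffer:
  offset=1 (pos 6, char 'f'): match length 0
  offset=2 (pos 5, char 'c'): match length 2
  offset=3 (pos 4, char 'c'): match length 1
  offset=4 (pos 3, char 'c'): match length 1
  offset=5 (pos 2, char 'f'): match length 0
  offset=6 (pos 1, char 'f'): match length 0
  offset=7 (pos 0, char 'f'): match length 0
Longest match has length 2 at offset 2.
next_char = character at position 7 + 2 = 9 -> 'a'

Best match: offset=2, length=2 (matching 'cf' starting at position 5)
LZ77 triple: (2, 2, 'a')


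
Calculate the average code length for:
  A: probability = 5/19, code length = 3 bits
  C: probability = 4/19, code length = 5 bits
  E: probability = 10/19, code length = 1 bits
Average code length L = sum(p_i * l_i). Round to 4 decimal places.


Weighted contributions p_i * l_i:
  A: (5/19) * 3 = 15/19
  C: (4/19) * 5 = 20/19
  E: (10/19) * 1 = 10/19
Sum = (15 + 20 + 10)/19 = 45/19

L = 45/19 = 2.3684 bits/symbol


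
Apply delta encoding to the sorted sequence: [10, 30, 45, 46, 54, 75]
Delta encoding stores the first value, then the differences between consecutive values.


First value: 10
Deltas:
  30 - 10 = 20
  45 - 30 = 15
  46 - 45 = 1
  54 - 46 = 8
  75 - 54 = 21


Delta encoded: [10, 20, 15, 1, 8, 21]


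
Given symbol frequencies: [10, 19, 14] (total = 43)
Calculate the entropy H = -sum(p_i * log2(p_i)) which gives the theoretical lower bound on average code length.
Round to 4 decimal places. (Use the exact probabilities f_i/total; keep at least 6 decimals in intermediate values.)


Per-symbol terms -p_i * log2(p_i) with p_i = f_i/43:
  p = 10/43 = 0.232558: log2(p) = -2.104337, -p*log2(p) = 0.489381
  p = 19/43 = 0.441860: log2(p) = -1.178337, -p*log2(p) = 0.520661
  p = 14/43 = 0.325581: log2(p) = -1.618910, -p*log2(p) = 0.527087
H = 0.489381 + 0.520661 + 0.527087 = 1.537129

H = 1.5371 bits/symbol


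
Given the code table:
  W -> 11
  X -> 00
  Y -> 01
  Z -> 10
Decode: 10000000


Decoding:
10 -> Z
00 -> X
00 -> X
00 -> X


Result: ZXXX


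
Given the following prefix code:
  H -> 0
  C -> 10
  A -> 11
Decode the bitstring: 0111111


Decoding step by step:
Bits 0 -> H
Bits 11 -> A
Bits 11 -> A
Bits 11 -> A


Decoded message: HAAA


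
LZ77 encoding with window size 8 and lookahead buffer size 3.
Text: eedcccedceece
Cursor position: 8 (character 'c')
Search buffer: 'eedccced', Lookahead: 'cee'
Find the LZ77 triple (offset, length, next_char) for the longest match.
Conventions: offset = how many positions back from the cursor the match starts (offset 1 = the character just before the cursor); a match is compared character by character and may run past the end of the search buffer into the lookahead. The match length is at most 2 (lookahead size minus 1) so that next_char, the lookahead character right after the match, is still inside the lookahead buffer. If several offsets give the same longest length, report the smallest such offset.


Try each offset into the search buffer:
  offset=1 (pos 7, char 'd'): match length 0
  offset=2 (pos 6, char 'e'): match length 0
  offset=3 (pos 5, char 'c'): match length 2
  offset=4 (pos 4, char 'c'): match length 1
  offset=5 (pos 3, char 'c'): match length 1
  offset=6 (pos 2, char 'd'): match length 0
  offset=7 (pos 1, char 'e'): match length 0
  offset=8 (pos 0, char 'e'): match length 0
Longest match has length 2 at offset 3.
next_char = character at position 8 + 2 = 10 -> 'e'

Best match: offset=3, length=2 (matching 'ce' starting at position 5)
LZ77 triple: (3, 2, 'e')


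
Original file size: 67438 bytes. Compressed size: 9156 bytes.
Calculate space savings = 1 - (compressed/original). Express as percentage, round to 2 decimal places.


ratio = compressed/original = 9156/67438 = 0.135769
savings = 1 - ratio = 1 - 0.135769 = 0.864231
as a percentage: 0.864231 * 100 = 86.42%

Space savings = 1 - 9156/67438 = 86.42%


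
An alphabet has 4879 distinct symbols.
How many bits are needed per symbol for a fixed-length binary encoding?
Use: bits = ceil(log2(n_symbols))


log2(4879) = 12.2524
Bracket: 2^12 = 4096 < 4879 <= 2^13 = 8192
So ceil(log2(4879)) = 13

bits = ceil(log2(4879)) = ceil(12.2524) = 13 bits


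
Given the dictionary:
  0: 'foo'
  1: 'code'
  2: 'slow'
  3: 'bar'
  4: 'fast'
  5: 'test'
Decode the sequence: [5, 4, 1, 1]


Look up each index in the dictionary:
  5 -> 'test'
  4 -> 'fast'
  1 -> 'code'
  1 -> 'code'

Decoded: "test fast code code"


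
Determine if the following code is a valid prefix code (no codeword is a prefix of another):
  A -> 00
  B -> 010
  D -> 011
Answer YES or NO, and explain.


Checking each pair (does one codeword prefix another?):
  A='00' vs B='010': no prefix
  A='00' vs D='011': no prefix
  B='010' vs A='00': no prefix
  B='010' vs D='011': no prefix
  D='011' vs A='00': no prefix
  D='011' vs B='010': no prefix
No violation found over all pairs.

YES -- this is a valid prefix code. No codeword is a prefix of any other codeword.


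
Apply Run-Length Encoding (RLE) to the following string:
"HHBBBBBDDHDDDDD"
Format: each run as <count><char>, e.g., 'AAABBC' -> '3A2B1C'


Scanning runs left to right:
  i=0: run of 'H' x 2 -> '2H'
  i=2: run of 'B' x 5 -> '5B'
  i=7: run of 'D' x 2 -> '2D'
  i=9: run of 'H' x 1 -> '1H'
  i=10: run of 'D' x 5 -> '5D'

RLE = 2H5B2D1H5D


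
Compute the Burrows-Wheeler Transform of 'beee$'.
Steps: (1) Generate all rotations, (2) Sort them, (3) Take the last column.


Rotations (sorted):
  0: $beee -> last char: e
  1: beee$ -> last char: $
  2: e$bee -> last char: e
  3: ee$be -> last char: e
  4: eee$b -> last char: b


BWT = e$eeb


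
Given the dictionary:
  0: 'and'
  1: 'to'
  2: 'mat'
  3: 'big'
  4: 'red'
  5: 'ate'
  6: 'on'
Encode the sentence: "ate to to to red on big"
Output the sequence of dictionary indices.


Look up each word in the dictionary:
  'ate' -> 5
  'to' -> 1
  'to' -> 1
  'to' -> 1
  'red' -> 4
  'on' -> 6
  'big' -> 3

Encoded: [5, 1, 1, 1, 4, 6, 3]


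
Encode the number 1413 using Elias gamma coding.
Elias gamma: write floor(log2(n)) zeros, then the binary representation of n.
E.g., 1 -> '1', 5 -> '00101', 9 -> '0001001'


num_bits = floor(log2(1413)) + 1 = 11
leading_zeros = num_bits - 1 = 10
binary(1413) = 10110000101

Elias gamma(1413) = '0000000000' + '10110000101' = 000000000010110000101 (21 bits)


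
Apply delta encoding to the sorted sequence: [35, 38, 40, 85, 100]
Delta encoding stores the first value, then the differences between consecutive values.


First value: 35
Deltas:
  38 - 35 = 3
  40 - 38 = 2
  85 - 40 = 45
  100 - 85 = 15


Delta encoded: [35, 3, 2, 45, 15]


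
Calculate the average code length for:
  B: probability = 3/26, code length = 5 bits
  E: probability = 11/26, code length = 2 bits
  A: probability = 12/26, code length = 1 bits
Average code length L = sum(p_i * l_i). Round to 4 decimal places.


Weighted contributions p_i * l_i:
  B: (3/26) * 5 = 15/26
  E: (11/26) * 2 = 22/26
  A: (12/26) * 1 = 12/26
Sum = (15 + 22 + 12)/26 = 49/26

L = 49/26 = 1.8846 bits/symbol


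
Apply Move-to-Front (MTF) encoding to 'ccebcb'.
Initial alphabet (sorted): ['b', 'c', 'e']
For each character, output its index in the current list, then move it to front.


MTF encoding:
'c': index 1 in ['b', 'c', 'e'] -> ['c', 'b', 'e']
'c': index 0 in ['c', 'b', 'e'] -> ['c', 'b', 'e']
'e': index 2 in ['c', 'b', 'e'] -> ['e', 'c', 'b']
'b': index 2 in ['e', 'c', 'b'] -> ['b', 'e', 'c']
'c': index 2 in ['b', 'e', 'c'] -> ['c', 'b', 'e']
'b': index 1 in ['c', 'b', 'e'] -> ['b', 'c', 'e']


Output: [1, 0, 2, 2, 2, 1]


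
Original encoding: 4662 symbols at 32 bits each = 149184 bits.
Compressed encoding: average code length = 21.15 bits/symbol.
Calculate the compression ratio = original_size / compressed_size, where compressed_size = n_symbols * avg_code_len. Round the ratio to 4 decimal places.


original_size = n_symbols * orig_bits = 4662 * 32 = 149184 bits
compressed_size = n_symbols * avg_code_len = 4662 * 21.15 = 98601.3 bits
ratio = original_size / compressed_size = 149184 / 98601.3 = 1.513

Compression ratio = 1.513


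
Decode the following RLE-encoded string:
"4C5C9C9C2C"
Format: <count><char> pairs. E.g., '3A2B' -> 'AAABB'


Expanding each <count><char> pair:
  4C -> 'CCCC'
  5C -> 'CCCCC'
  9C -> 'CCCCCCCCC'
  9C -> 'CCCCCCCCC'
  2C -> 'CC'

Decoded = CCCCCCCCCCCCCCCCCCCCCCCCCCCCC


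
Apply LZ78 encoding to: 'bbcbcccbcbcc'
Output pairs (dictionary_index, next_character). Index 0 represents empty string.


LZ78 encoding steps:
Dictionary: {0: ''}
Step 1: w='' (idx 0), next='b' -> output (0, 'b'), add 'b' as idx 1
Step 2: w='b' (idx 1), next='c' -> output (1, 'c'), add 'bc' as idx 2
Step 3: w='bc' (idx 2), next='c' -> output (2, 'c'), add 'bcc' as idx 3
Step 4: w='' (idx 0), next='c' -> output (0, 'c'), add 'c' as idx 4
Step 5: w='bc' (idx 2), next='b' -> output (2, 'b'), add 'bcb' as idx 5
Step 6: w='c' (idx 4), next='c' -> output (4, 'c'), add 'cc' as idx 6


Encoded: [(0, 'b'), (1, 'c'), (2, 'c'), (0, 'c'), (2, 'b'), (4, 'c')]


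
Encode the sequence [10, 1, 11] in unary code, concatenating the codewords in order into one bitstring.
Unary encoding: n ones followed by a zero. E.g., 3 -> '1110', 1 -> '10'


Encode each number as n ones followed by a terminating 0:
  10 -> 11111111110 (11 bits)
  1 -> 10 (2 bits)
  11 -> 111111111110 (12 bits)
Total length = 11 + 2 + 12 = 25 bits.

Unary([10, 1, 11]) = 1111111111010111111111110 (25 bits)


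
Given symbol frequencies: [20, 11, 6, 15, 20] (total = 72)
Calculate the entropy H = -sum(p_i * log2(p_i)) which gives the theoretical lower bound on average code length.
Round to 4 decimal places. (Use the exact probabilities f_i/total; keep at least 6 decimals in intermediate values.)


Per-symbol terms -p_i * log2(p_i) with p_i = f_i/72:
  p = 20/72 = 0.277778: log2(p) = -1.847997, -p*log2(p) = 0.513332
  p = 11/72 = 0.152778: log2(p) = -2.710493, -p*log2(p) = 0.414103
  p = 6/72 = 0.083333: log2(p) = -3.584963, -p*log2(p) = 0.298747
  p = 15/72 = 0.208333: log2(p) = -2.263034, -p*log2(p) = 0.471466
  p = 20/72 = 0.277778: log2(p) = -1.847997, -p*log2(p) = 0.513332
H = 0.513332 + 0.414103 + 0.298747 + 0.471466 + 0.513332 = 2.210980

H = 2.211 bits/symbol


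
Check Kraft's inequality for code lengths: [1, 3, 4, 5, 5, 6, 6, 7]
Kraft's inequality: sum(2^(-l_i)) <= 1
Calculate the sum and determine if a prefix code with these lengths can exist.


Sum = 2^(-1) + 2^(-3) + 2^(-4) + 2^(-5) + 2^(-5) + 2^(-6) + 2^(-6) + 2^(-7)
    = 0.5 + 0.125 + 0.0625 + 0.03125 + 0.03125 + 0.015625 + 0.015625 + 0.0078125
    = 101/128 = 0.7890625
Since 0.7890625 <= 1, Kraft's inequality IS satisfied.
A prefix code with these lengths CAN exist.

Kraft sum = 0.7890625. Satisfied.


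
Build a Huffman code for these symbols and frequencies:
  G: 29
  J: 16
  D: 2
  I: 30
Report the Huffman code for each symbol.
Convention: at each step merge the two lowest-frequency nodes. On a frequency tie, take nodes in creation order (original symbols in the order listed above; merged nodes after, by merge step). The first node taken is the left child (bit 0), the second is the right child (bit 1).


Huffman tree construction:
Step 1: Merge D(2) + J(16) = 18
Step 2: Merge (D+J)(18) + G(29) = 47
Step 3: Merge I(30) + ((D+J)+G)(47) = 77
Read each symbol's code off the tree from the root (left child = 0, right child = 1).

Codes:
  G: 11 (length 2)
  J: 101 (length 3)
  D: 100 (length 3)
  I: 0 (length 1)
Average code length: 142/77 = 1.8442 bits/symbol


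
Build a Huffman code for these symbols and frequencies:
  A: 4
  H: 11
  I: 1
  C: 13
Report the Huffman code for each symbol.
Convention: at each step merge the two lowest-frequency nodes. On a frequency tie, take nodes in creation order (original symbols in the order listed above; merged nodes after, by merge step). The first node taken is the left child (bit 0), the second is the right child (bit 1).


Huffman tree construction:
Step 1: Merge I(1) + A(4) = 5
Step 2: Merge (I+A)(5) + H(11) = 16
Step 3: Merge C(13) + ((I+A)+H)(16) = 29
Read each symbol's code off the tree from the root (left child = 0, right child = 1).

Codes:
  A: 101 (length 3)
  H: 11 (length 2)
  I: 100 (length 3)
  C: 0 (length 1)
Average code length: 50/29 = 1.7241 bits/symbol


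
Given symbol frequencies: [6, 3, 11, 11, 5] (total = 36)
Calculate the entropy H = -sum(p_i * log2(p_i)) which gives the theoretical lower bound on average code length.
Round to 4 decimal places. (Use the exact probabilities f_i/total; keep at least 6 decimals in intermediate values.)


Per-symbol terms -p_i * log2(p_i) with p_i = f_i/36:
  p = 6/36 = 0.166667: log2(p) = -2.584963, -p*log2(p) = 0.430827
  p = 3/36 = 0.083333: log2(p) = -3.584963, -p*log2(p) = 0.298747
  p = 11/36 = 0.305556: log2(p) = -1.710493, -p*log2(p) = 0.522651
  p = 11/36 = 0.305556: log2(p) = -1.710493, -p*log2(p) = 0.522651
  p = 5/36 = 0.138889: log2(p) = -2.847997, -p*log2(p) = 0.395555
H = 0.430827 + 0.298747 + 0.522651 + 0.522651 + 0.395555 = 2.170431

H = 2.1704 bits/symbol


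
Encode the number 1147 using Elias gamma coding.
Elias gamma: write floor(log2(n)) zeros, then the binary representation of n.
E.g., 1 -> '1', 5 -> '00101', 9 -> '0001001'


num_bits = floor(log2(1147)) + 1 = 11
leading_zeros = num_bits - 1 = 10
binary(1147) = 10001111011

Elias gamma(1147) = '0000000000' + '10001111011' = 000000000010001111011 (21 bits)
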